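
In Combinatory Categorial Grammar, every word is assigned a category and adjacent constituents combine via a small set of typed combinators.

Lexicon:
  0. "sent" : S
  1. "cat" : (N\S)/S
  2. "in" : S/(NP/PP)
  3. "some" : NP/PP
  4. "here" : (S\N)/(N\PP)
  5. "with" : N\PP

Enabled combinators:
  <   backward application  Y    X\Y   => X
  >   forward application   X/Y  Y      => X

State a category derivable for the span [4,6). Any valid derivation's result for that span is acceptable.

S\N

[0,6] S   <
  [0,4] N   <
    [0,1] "sent" : S
    [1,4] N\S   >
      [1,2] "cat" : (N\S)/S
      [2,4] S   >
        [2,3] "in" : S/(NP/PP)
        [3,4] "some" : NP/PP
  [4,6] S\N   >
    [4,5] "here" : (S\N)/(N\PP)
    [5,6] "with" : N\PP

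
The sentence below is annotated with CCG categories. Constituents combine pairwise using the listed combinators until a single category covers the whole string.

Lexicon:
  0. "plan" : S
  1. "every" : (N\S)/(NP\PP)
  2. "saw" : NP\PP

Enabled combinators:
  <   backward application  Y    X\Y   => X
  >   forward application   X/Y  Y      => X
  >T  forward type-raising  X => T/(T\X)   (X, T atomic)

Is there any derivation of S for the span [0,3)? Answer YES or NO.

NO

S (N\S)/(NP\PP) NP\PP
CKY chart[0,3] = {N, N/(N\N), NP/(NP\N), PP/(PP\N), S/(S\N)}; S ∉ chart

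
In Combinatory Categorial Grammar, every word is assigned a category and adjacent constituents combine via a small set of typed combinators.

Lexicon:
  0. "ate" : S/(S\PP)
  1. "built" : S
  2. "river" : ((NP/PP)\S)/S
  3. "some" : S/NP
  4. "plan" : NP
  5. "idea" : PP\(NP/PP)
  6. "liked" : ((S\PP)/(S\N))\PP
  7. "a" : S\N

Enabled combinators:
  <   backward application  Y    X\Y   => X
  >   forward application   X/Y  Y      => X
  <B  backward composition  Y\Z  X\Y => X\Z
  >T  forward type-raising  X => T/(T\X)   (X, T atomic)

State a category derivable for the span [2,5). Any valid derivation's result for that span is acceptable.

[0,8] S   >
  [0,1] "ate" : S/(S\PP)
  [1,8] S\PP   >
    [1,7] (S\PP)/(S\N)   <
      [1,6] PP   <
        [1,5] NP/PP   <
          [1,2] "built" : S
          [2,5] (NP/PP)\S   >
            [2,3] "river" : ((NP/PP)\S)/S
            [3,5] S   >
              [3,4] "some" : S/NP
              [4,5] "plan" : NP
        [5,6] "idea" : PP\(NP/PP)
      [6,7] "liked" : ((S\PP)/(S\N))\PP
    [7,8] "a" : S\N

(NP/PP)\S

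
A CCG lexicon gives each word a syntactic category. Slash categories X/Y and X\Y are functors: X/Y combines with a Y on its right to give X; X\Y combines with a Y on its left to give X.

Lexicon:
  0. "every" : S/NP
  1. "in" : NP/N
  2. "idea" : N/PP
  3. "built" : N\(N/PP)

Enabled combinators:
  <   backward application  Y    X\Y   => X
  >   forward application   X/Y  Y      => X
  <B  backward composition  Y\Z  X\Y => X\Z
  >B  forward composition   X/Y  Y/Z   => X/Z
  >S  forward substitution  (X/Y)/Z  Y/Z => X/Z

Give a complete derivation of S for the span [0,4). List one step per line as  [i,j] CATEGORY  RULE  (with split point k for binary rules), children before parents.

[0,1] S/NP  lex  "every"
[1,2] NP/N  lex  "in"
[2,3] N/PP  lex  "idea"
[3,4] N\(N/PP)  lex  "built"
[2,4] N  <  k=3
[1,4] NP  >  k=2
[0,4] S  >  k=1

[0,4] S   >
  [0,1] "every" : S/NP
  [1,4] NP   >
    [1,2] "in" : NP/N
    [2,4] N   <
      [2,3] "idea" : N/PP
      [3,4] "built" : N\(N/PP)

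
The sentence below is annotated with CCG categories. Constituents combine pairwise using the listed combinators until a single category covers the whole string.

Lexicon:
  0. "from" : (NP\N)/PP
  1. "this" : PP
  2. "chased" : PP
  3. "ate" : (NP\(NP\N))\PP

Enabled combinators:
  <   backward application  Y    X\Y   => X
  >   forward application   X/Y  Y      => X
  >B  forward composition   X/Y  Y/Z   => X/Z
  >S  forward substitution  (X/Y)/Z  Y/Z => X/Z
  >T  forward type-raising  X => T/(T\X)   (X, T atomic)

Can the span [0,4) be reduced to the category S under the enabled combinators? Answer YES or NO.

NO

(NP\N)/PP PP PP (NP\(NP\N))\PP
CKY chart[0,4] = {N/(N\NP), NP, NP/(NP\NP), PP/(PP\NP), S/(S\NP)}; S ∉ chart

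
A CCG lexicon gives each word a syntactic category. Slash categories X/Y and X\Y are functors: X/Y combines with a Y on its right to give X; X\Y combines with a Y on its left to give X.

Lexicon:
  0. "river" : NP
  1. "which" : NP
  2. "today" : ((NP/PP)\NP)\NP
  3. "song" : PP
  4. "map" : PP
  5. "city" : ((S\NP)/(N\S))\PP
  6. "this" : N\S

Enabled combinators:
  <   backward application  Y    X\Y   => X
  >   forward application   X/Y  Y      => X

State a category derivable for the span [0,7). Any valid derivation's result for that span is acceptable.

S

[0,7] S   <
  [0,4] NP   >
    [0,3] NP/PP   <
      [0,1] "river" : NP
      [1,3] (NP/PP)\NP   <
        [1,2] "which" : NP
        [2,3] "today" : ((NP/PP)\NP)\NP
    [3,4] "song" : PP
  [4,7] S\NP   >
    [4,6] (S\NP)/(N\S)   <
      [4,5] "map" : PP
      [5,6] "city" : ((S\NP)/(N\S))\PP
    [6,7] "this" : N\S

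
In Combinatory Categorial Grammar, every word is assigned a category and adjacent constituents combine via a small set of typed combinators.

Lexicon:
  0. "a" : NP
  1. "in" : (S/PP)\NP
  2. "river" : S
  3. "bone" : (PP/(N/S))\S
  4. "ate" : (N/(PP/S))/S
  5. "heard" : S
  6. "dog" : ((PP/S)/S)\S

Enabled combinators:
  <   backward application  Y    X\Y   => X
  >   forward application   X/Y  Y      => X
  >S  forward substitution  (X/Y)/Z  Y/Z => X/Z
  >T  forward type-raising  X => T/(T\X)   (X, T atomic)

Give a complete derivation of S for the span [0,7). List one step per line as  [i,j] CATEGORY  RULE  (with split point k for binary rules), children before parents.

[0,7] S   >
  [0,2] S/PP   <
    [0,1] "a" : NP
    [1,2] "in" : (S/PP)\NP
  [2,7] PP   >
    [2,4] PP/(N/S)   <
      [2,3] "river" : S
      [3,4] "bone" : (PP/(N/S))\S
    [4,7] N/S   >S
      [4,5] "ate" : (N/(PP/S))/S
      [5,7] (PP/S)/S   <
        [5,6] "heard" : S
        [6,7] "dog" : ((PP/S)/S)\S

[0,1] NP  lex  "a"
[1,2] (S/PP)\NP  lex  "in"
[0,2] S/PP  <  k=1
[2,3] S  lex  "river"
[3,4] (PP/(N/S))\S  lex  "bone"
[2,4] PP/(N/S)  <  k=3
[4,5] (N/(PP/S))/S  lex  "ate"
[5,6] S  lex  "heard"
[6,7] ((PP/S)/S)\S  lex  "dog"
[5,7] (PP/S)/S  <  k=6
[4,7] N/S  >S  k=5
[2,7] PP  >  k=4
[0,7] S  >  k=2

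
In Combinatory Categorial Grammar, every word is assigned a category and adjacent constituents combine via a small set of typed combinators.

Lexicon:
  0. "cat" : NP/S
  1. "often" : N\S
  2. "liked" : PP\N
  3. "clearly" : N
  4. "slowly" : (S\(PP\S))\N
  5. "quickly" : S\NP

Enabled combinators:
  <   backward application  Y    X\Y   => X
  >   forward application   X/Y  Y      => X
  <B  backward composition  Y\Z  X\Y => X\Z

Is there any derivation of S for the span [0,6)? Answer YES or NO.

[0,6] S   <
  [0,5] NP   >
    [0,1] "cat" : NP/S
    [1,5] S   <
      [1,3] PP\S   <B
        [1,2] "often" : N\S
        [2,3] "liked" : PP\N
      [3,5] S\(PP\S)   <
        [3,4] "clearly" : N
        [4,5] "slowly" : (S\(PP\S))\N
  [5,6] "quickly" : S\NP

YES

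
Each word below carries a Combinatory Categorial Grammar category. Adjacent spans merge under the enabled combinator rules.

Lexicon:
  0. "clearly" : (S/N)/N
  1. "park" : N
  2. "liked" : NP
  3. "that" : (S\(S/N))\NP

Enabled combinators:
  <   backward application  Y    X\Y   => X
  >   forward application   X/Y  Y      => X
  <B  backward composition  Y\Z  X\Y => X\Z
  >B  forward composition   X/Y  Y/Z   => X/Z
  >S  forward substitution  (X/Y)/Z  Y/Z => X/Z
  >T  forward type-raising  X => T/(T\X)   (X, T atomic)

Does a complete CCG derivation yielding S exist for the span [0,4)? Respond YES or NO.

[0,4] S   <
  [0,2] S/N   >
    [0,1] "clearly" : (S/N)/N
    [1,2] "park" : N
  [2,4] S\(S/N)   <
    [2,3] "liked" : NP
    [3,4] "that" : (S\(S/N))\NP

YES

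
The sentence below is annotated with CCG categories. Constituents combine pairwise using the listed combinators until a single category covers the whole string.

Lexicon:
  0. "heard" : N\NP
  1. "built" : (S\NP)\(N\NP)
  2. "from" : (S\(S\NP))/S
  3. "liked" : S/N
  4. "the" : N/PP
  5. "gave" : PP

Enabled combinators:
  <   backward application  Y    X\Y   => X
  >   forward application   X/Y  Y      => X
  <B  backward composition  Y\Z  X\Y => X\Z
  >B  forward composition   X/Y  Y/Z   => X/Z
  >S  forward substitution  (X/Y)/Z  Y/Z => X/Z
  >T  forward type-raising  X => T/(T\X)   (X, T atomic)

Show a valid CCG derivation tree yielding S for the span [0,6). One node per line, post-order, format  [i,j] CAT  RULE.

[0,1] N\NP  lex  "heard"
[1,2] (S\NP)\(N\NP)  lex  "built"
[0,2] S\NP  <  k=1
[2,3] (S\(S\NP))/S  lex  "from"
[3,4] S/N  lex  "liked"
[4,5] N/PP  lex  "the"
[5,6] PP  lex  "gave"
[4,6] N  >  k=5
[3,6] S  >  k=4
[2,6] S\(S\NP)  >  k=3
[0,6] S  <  k=2

[0,6] S   <
  [0,2] S\NP   <
    [0,1] "heard" : N\NP
    [1,2] "built" : (S\NP)\(N\NP)
  [2,6] S\(S\NP)   >
    [2,3] "from" : (S\(S\NP))/S
    [3,6] S   >
      [3,4] "liked" : S/N
      [4,6] N   >
        [4,5] "the" : N/PP
        [5,6] "gave" : PP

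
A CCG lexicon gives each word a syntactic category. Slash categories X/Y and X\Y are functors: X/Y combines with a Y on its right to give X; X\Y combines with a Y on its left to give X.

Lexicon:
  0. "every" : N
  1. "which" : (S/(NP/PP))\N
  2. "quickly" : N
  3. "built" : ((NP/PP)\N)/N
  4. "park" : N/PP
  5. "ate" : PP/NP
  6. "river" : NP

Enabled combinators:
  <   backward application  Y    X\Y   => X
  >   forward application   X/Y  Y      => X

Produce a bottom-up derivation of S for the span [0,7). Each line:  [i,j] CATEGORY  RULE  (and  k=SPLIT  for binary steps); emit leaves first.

[0,1] N  lex  "every"
[1,2] (S/(NP/PP))\N  lex  "which"
[0,2] S/(NP/PP)  <  k=1
[2,3] N  lex  "quickly"
[3,4] ((NP/PP)\N)/N  lex  "built"
[4,5] N/PP  lex  "park"
[5,6] PP/NP  lex  "ate"
[6,7] NP  lex  "river"
[5,7] PP  >  k=6
[4,7] N  >  k=5
[3,7] (NP/PP)\N  >  k=4
[2,7] NP/PP  <  k=3
[0,7] S  >  k=2

[0,7] S   >
  [0,2] S/(NP/PP)   <
    [0,1] "every" : N
    [1,2] "which" : (S/(NP/PP))\N
  [2,7] NP/PP   <
    [2,3] "quickly" : N
    [3,7] (NP/PP)\N   >
      [3,4] "built" : ((NP/PP)\N)/N
      [4,7] N   >
        [4,5] "park" : N/PP
        [5,7] PP   >
          [5,6] "ate" : PP/NP
          [6,7] "river" : NP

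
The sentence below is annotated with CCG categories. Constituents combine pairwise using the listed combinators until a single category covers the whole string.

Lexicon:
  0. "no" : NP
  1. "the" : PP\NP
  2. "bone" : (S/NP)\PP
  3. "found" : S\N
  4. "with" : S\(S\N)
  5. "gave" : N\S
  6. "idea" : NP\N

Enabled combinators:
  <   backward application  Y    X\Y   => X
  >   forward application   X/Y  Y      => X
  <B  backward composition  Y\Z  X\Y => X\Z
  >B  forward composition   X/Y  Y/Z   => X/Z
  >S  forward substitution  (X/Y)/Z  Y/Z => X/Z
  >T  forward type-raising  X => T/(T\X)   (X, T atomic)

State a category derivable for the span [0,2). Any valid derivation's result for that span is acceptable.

PP

[0,7] S   >
  [0,3] S/NP   <
    [0,2] PP   >
      [0,1] PP/(PP\NP)   >T
        [0,1] "no" : NP
      [1,2] "the" : PP\NP
    [2,3] "bone" : (S/NP)\PP
  [3,7] NP   <
    [3,5] S   <
      [3,4] "found" : S\N
      [4,5] "with" : S\(S\N)
    [5,7] NP\S   <B
      [5,6] "gave" : N\S
      [6,7] "idea" : NP\N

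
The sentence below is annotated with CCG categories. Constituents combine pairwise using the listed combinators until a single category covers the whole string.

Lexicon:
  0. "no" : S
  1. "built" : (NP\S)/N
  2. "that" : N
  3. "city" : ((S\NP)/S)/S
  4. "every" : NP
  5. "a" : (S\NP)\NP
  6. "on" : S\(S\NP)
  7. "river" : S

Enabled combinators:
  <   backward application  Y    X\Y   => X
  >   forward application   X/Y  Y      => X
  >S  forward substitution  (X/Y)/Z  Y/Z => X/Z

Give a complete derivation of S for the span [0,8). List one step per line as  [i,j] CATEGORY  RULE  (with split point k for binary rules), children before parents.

[0,1] S  lex  "no"
[1,2] (NP\S)/N  lex  "built"
[2,3] N  lex  "that"
[1,3] NP\S  >  k=2
[0,3] NP  <  k=1
[3,4] ((S\NP)/S)/S  lex  "city"
[4,5] NP  lex  "every"
[5,6] (S\NP)\NP  lex  "a"
[4,6] S\NP  <  k=5
[6,7] S\(S\NP)  lex  "on"
[4,7] S  <  k=6
[3,7] (S\NP)/S  >  k=4
[7,8] S  lex  "river"
[3,8] S\NP  >  k=7
[0,8] S  <  k=3

[0,8] S   <
  [0,3] NP   <
    [0,1] "no" : S
    [1,3] NP\S   >
      [1,2] "built" : (NP\S)/N
      [2,3] "that" : N
  [3,8] S\NP   >
    [3,7] (S\NP)/S   >
      [3,4] "city" : ((S\NP)/S)/S
      [4,7] S   <
        [4,6] S\NP   <
          [4,5] "every" : NP
          [5,6] "a" : (S\NP)\NP
        [6,7] "on" : S\(S\NP)
    [7,8] "river" : S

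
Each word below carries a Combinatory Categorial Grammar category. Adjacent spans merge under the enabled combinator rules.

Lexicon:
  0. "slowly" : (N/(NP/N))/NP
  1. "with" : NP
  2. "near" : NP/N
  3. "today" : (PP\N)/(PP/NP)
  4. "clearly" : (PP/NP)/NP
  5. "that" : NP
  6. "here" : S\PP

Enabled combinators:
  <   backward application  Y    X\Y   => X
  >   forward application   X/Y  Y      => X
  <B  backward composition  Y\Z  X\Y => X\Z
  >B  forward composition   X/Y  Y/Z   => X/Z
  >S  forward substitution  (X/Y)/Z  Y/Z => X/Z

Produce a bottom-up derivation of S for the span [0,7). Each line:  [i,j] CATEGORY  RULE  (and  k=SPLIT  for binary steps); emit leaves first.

[0,1] (N/(NP/N))/NP  lex  "slowly"
[1,2] NP  lex  "with"
[0,2] N/(NP/N)  >  k=1
[2,3] NP/N  lex  "near"
[0,3] N  >  k=2
[3,4] (PP\N)/(PP/NP)  lex  "today"
[4,5] (PP/NP)/NP  lex  "clearly"
[5,6] NP  lex  "that"
[4,6] PP/NP  >  k=5
[3,6] PP\N  >  k=4
[6,7] S\PP  lex  "here"
[3,7] S\N  <B  k=6
[0,7] S  <  k=3

[0,7] S   <
  [0,3] N   >
    [0,2] N/(NP/N)   >
      [0,1] "slowly" : (N/(NP/N))/NP
      [1,2] "with" : NP
    [2,3] "near" : NP/N
  [3,7] S\N   <B
    [3,6] PP\N   >
      [3,4] "today" : (PP\N)/(PP/NP)
      [4,6] PP/NP   >
        [4,5] "clearly" : (PP/NP)/NP
        [5,6] "that" : NP
    [6,7] "here" : S\PP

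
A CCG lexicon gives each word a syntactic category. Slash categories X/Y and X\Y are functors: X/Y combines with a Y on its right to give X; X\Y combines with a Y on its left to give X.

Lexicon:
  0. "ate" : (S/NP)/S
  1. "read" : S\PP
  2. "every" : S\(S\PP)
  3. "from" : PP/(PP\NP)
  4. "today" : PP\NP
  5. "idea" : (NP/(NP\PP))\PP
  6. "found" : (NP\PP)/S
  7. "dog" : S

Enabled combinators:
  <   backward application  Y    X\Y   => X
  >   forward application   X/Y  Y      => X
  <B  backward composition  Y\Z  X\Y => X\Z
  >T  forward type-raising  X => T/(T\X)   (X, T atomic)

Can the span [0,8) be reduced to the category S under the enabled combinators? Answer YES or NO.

YES

[0,8] S   >
  [0,3] S/NP   >
    [0,1] "ate" : (S/NP)/S
    [1,3] S   <
      [1,2] "read" : S\PP
      [2,3] "every" : S\(S\PP)
  [3,8] NP   >
    [3,6] NP/(NP\PP)   <
      [3,5] PP   >
        [3,4] "from" : PP/(PP\NP)
        [4,5] "today" : PP\NP
      [5,6] "idea" : (NP/(NP\PP))\PP
    [6,8] NP\PP   >
      [6,7] "found" : (NP\PP)/S
      [7,8] "dog" : S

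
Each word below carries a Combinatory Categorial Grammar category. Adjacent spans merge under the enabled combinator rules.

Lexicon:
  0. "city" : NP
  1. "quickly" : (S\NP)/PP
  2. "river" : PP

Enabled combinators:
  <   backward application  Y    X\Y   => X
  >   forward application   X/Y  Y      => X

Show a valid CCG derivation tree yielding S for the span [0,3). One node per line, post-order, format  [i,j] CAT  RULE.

[0,1] NP  lex  "city"
[1,2] (S\NP)/PP  lex  "quickly"
[2,3] PP  lex  "river"
[1,3] S\NP  >  k=2
[0,3] S  <  k=1

[0,3] S   <
  [0,1] "city" : NP
  [1,3] S\NP   >
    [1,2] "quickly" : (S\NP)/PP
    [2,3] "river" : PP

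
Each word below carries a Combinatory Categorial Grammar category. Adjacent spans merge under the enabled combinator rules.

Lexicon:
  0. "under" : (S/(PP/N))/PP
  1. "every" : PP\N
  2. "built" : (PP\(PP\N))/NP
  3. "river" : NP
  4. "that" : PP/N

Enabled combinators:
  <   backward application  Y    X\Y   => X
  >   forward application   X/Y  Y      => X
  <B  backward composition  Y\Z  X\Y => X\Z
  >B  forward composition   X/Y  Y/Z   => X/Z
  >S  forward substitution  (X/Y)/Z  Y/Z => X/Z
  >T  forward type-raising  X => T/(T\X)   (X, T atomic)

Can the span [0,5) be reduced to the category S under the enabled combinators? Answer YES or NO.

[0,5] S   >
  [0,4] S/(PP/N)   >
    [0,1] "under" : (S/(PP/N))/PP
    [1,4] PP   <
      [1,2] "every" : PP\N
      [2,4] PP\(PP\N)   >
        [2,3] "built" : (PP\(PP\N))/NP
        [3,4] "river" : NP
  [4,5] "that" : PP/N

YES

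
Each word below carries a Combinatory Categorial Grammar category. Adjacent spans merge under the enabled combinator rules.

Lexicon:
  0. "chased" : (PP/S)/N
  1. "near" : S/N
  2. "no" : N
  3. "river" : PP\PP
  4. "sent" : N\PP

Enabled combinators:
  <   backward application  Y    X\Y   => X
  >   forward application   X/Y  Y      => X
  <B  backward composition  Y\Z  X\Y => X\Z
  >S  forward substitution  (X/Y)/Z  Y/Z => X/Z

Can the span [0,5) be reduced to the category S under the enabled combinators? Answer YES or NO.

NO

(PP/S)/N S/N N PP\PP N\PP
CKY chart[0,5] = {N}; S ∉ chart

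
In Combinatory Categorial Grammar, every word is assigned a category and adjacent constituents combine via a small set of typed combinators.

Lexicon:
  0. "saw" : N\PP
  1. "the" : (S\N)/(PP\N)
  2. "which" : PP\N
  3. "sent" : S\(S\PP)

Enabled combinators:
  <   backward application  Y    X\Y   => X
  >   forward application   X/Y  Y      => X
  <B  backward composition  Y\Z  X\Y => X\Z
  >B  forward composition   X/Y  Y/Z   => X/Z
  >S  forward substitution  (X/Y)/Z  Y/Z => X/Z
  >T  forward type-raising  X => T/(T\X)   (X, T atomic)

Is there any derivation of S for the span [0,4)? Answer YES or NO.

YES

[0,4] S   <
  [0,3] S\PP   <B
    [0,1] "saw" : N\PP
    [1,3] S\N   >
      [1,2] "the" : (S\N)/(PP\N)
      [2,3] "which" : PP\N
  [3,4] "sent" : S\(S\PP)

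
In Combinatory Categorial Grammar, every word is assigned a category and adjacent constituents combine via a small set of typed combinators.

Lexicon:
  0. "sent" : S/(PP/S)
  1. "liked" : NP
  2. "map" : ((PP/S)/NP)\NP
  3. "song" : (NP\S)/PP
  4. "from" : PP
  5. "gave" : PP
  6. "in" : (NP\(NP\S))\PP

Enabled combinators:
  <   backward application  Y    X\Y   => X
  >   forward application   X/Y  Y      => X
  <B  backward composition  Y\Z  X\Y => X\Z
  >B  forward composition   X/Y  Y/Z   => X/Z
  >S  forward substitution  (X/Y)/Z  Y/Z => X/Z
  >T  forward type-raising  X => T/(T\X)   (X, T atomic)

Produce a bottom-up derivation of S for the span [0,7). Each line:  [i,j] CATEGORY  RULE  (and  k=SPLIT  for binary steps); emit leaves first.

[0,1] S/(PP/S)  lex  "sent"
[1,2] NP  lex  "liked"
[2,3] ((PP/S)/NP)\NP  lex  "map"
[1,3] (PP/S)/NP  <  k=2
[3,4] (NP\S)/PP  lex  "song"
[4,5] PP  lex  "from"
[3,5] NP\S  >  k=4
[5,6] PP  lex  "gave"
[6,7] (NP\(NP\S))\PP  lex  "in"
[5,7] NP\(NP\S)  <  k=6
[3,7] NP  <  k=5
[1,7] PP/S  >  k=3
[0,7] S  >  k=1

[0,7] S   >
  [0,1] "sent" : S/(PP/S)
  [1,7] PP/S   >
    [1,3] (PP/S)/NP   <
      [1,2] "liked" : NP
      [2,3] "map" : ((PP/S)/NP)\NP
    [3,7] NP   <
      [3,5] NP\S   >
        [3,4] "song" : (NP\S)/PP
        [4,5] "from" : PP
      [5,7] NP\(NP\S)   <
        [5,6] "gave" : PP
        [6,7] "in" : (NP\(NP\S))\PP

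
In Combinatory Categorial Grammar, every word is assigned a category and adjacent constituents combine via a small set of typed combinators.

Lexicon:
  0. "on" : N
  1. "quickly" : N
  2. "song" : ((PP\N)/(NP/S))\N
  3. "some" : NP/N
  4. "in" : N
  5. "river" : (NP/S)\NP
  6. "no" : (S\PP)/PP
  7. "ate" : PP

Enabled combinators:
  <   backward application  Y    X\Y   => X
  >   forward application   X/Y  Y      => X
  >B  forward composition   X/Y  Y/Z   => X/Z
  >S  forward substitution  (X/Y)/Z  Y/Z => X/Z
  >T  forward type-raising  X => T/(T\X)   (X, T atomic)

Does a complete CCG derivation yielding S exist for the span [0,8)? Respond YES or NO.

YES

[0,8] S   <
  [0,6] PP   <
    [0,1] "on" : N
    [1,6] PP\N   >
      [1,3] (PP\N)/(NP/S)   <
        [1,2] "quickly" : N
        [2,3] "song" : ((PP\N)/(NP/S))\N
      [3,6] NP/S   <
        [3,5] NP   >
          [3,4] "some" : NP/N
          [4,5] "in" : N
        [5,6] "river" : (NP/S)\NP
  [6,8] S\PP   >
    [6,7] "no" : (S\PP)/PP
    [7,8] "ate" : PP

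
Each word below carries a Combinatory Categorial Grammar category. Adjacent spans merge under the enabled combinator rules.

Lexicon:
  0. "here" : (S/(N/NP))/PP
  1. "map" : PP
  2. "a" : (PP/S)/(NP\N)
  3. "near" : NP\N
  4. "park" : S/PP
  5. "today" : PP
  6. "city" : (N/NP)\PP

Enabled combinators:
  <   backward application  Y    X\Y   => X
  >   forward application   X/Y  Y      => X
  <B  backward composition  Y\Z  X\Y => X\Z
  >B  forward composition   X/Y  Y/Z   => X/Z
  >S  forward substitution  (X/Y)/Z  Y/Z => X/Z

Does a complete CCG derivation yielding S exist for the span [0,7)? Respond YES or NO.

[0,7] S   >
  [0,2] S/(N/NP)   >
    [0,1] "here" : (S/(N/NP))/PP
    [1,2] "map" : PP
  [2,7] N/NP   <
    [2,6] PP   >
      [2,4] PP/S   >
        [2,3] "a" : (PP/S)/(NP\N)
        [3,4] "near" : NP\N
      [4,6] S   >
        [4,5] "park" : S/PP
        [5,6] "today" : PP
    [6,7] "city" : (N/NP)\PP

YES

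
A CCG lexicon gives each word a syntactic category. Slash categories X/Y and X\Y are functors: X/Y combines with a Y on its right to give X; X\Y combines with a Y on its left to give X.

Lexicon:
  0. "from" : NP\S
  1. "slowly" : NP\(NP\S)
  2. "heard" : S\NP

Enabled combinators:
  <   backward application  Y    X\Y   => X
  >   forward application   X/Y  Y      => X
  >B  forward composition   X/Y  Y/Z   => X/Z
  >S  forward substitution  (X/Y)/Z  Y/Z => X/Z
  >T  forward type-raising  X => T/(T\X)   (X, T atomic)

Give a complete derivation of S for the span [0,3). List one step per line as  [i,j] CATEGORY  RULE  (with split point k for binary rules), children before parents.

[0,3] S   <
  [0,2] NP   <
    [0,1] "from" : NP\S
    [1,2] "slowly" : NP\(NP\S)
  [2,3] "heard" : S\NP

[0,1] NP\S  lex  "from"
[1,2] NP\(NP\S)  lex  "slowly"
[0,2] NP  <  k=1
[2,3] S\NP  lex  "heard"
[0,3] S  <  k=2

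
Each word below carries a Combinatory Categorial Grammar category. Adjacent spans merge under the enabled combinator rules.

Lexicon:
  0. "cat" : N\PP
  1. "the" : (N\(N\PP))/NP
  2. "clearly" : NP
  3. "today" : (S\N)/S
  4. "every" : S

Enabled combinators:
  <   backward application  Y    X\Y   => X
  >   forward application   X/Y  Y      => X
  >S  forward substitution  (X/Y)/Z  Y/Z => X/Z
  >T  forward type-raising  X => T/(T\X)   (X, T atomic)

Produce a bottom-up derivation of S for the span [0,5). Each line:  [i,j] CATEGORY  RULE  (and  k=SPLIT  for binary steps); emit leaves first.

[0,1] N\PP  lex  "cat"
[1,2] (N\(N\PP))/NP  lex  "the"
[2,3] NP  lex  "clearly"
[1,3] N\(N\PP)  >  k=2
[0,3] N  <  k=1
[3,4] (S\N)/S  lex  "today"
[4,5] S  lex  "every"
[3,5] S\N  >  k=4
[0,5] S  <  k=3

[0,5] S   <
  [0,3] N   <
    [0,1] "cat" : N\PP
    [1,3] N\(N\PP)   >
      [1,2] "the" : (N\(N\PP))/NP
      [2,3] "clearly" : NP
  [3,5] S\N   >
    [3,4] "today" : (S\N)/S
    [4,5] "every" : S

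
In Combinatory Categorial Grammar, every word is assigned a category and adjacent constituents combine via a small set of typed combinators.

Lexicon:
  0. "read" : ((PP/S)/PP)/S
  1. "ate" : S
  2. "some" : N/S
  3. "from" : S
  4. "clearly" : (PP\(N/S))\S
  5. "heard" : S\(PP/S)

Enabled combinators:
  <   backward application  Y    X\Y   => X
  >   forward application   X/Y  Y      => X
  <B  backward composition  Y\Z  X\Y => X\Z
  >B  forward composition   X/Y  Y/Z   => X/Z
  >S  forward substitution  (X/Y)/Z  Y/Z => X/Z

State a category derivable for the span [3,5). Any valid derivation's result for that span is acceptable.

PP\(N/S)

[0,6] S   <
  [0,5] PP/S   >
    [0,2] (PP/S)/PP   >
      [0,1] "read" : ((PP/S)/PP)/S
      [1,2] "ate" : S
    [2,5] PP   <
      [2,3] "some" : N/S
      [3,5] PP\(N/S)   <
        [3,4] "from" : S
        [4,5] "clearly" : (PP\(N/S))\S
  [5,6] "heard" : S\(PP/S)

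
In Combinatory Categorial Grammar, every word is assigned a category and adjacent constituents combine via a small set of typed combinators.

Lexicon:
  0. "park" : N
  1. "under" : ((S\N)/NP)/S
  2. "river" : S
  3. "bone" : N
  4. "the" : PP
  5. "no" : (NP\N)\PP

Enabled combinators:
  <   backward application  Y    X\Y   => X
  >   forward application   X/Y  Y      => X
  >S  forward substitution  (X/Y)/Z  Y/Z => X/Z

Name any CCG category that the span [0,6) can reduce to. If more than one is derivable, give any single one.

S

[0,6] S   <
  [0,1] "park" : N
  [1,6] S\N   >
    [1,3] (S\N)/NP   >
      [1,2] "under" : ((S\N)/NP)/S
      [2,3] "river" : S
    [3,6] NP   <
      [3,4] "bone" : N
      [4,6] NP\N   <
        [4,5] "the" : PP
        [5,6] "no" : (NP\N)\PP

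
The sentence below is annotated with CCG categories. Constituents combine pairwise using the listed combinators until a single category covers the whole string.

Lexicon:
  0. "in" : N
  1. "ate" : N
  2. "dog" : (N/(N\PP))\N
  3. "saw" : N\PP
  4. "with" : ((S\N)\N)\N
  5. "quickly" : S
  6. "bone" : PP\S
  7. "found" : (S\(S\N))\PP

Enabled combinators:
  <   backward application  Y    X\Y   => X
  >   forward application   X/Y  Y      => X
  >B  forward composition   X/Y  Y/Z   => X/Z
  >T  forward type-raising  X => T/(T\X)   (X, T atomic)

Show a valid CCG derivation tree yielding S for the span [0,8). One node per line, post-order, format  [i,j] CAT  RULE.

[0,1] N  lex  "in"
[1,2] N  lex  "ate"
[2,3] (N/(N\PP))\N  lex  "dog"
[1,3] N/(N\PP)  <  k=2
[3,4] N\PP  lex  "saw"
[1,4] N  >  k=3
[4,5] ((S\N)\N)\N  lex  "with"
[1,5] (S\N)\N  <  k=4
[0,5] S\N  <  k=1
[5,6] S  lex  "quickly"
[6,7] PP\S  lex  "bone"
[5,7] PP  <  k=6
[7,8] (S\(S\N))\PP  lex  "found"
[5,8] S\(S\N)  <  k=7
[0,8] S  <  k=5

[0,8] S   <
  [0,5] S\N   <
    [0,1] "in" : N
    [1,5] (S\N)\N   <
      [1,4] N   >
        [1,3] N/(N\PP)   <
          [1,2] "ate" : N
          [2,3] "dog" : (N/(N\PP))\N
        [3,4] "saw" : N\PP
      [4,5] "with" : ((S\N)\N)\N
  [5,8] S\(S\N)   <
    [5,7] PP   <
      [5,6] "quickly" : S
      [6,7] "bone" : PP\S
    [7,8] "found" : (S\(S\N))\PP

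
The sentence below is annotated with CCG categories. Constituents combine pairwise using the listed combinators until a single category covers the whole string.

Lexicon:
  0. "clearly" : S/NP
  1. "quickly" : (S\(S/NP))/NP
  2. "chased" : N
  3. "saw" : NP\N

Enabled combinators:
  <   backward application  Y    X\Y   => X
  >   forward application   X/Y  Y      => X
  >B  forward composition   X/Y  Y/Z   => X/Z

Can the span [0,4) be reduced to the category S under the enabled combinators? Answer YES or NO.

YES

[0,4] S   <
  [0,1] "clearly" : S/NP
  [1,4] S\(S/NP)   >
    [1,2] "quickly" : (S\(S/NP))/NP
    [2,4] NP   <
      [2,3] "chased" : N
      [3,4] "saw" : NP\N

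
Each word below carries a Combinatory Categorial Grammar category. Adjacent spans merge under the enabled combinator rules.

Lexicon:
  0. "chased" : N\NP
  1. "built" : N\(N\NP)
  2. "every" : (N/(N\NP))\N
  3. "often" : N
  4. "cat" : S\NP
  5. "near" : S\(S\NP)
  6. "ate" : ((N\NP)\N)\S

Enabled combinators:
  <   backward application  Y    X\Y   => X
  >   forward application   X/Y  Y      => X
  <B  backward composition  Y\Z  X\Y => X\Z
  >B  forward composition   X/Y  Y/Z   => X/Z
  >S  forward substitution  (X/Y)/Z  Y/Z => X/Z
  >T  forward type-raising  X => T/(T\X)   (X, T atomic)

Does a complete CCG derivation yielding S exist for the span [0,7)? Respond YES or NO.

N\NP N\(N\NP) (N/(N\NP))\N N S\NP S\(S\NP) ((N\NP)\N)\S
CKY chart[0,7] = {N, N/(N\N), NP/(NP\N), PP/(PP\N), S/(S\N)}; S ∉ chart

NO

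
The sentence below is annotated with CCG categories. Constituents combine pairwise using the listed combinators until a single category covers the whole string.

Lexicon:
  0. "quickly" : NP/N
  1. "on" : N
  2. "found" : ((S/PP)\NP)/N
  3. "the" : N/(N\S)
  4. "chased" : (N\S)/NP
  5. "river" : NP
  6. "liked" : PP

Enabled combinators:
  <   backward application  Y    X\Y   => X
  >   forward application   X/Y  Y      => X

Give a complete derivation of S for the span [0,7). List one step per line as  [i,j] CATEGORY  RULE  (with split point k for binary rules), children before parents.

[0,7] S   >
  [0,6] S/PP   <
    [0,2] NP   >
      [0,1] "quickly" : NP/N
      [1,2] "on" : N
    [2,6] (S/PP)\NP   >
      [2,3] "found" : ((S/PP)\NP)/N
      [3,6] N   >
        [3,4] "the" : N/(N\S)
        [4,6] N\S   >
          [4,5] "chased" : (N\S)/NP
          [5,6] "river" : NP
  [6,7] "liked" : PP

[0,1] NP/N  lex  "quickly"
[1,2] N  lex  "on"
[0,2] NP  >  k=1
[2,3] ((S/PP)\NP)/N  lex  "found"
[3,4] N/(N\S)  lex  "the"
[4,5] (N\S)/NP  lex  "chased"
[5,6] NP  lex  "river"
[4,6] N\S  >  k=5
[3,6] N  >  k=4
[2,6] (S/PP)\NP  >  k=3
[0,6] S/PP  <  k=2
[6,7] PP  lex  "liked"
[0,7] S  >  k=6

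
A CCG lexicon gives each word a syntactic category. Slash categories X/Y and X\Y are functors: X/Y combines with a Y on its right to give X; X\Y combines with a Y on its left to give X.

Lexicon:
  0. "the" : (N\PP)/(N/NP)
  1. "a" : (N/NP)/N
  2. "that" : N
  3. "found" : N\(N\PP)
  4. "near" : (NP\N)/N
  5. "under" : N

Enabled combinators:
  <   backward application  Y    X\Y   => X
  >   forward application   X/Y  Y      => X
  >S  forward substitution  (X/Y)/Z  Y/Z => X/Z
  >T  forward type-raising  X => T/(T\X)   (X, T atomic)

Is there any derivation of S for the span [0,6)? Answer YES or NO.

(N\PP)/(N/NP) (N/NP)/N N N\(N\PP) (NP\N)/N N
CKY chart[0,6] = {N/(N\NP), NP, NP/(NP\NP), PP/(PP\NP), S/(S\NP)}; S ∉ chart

NO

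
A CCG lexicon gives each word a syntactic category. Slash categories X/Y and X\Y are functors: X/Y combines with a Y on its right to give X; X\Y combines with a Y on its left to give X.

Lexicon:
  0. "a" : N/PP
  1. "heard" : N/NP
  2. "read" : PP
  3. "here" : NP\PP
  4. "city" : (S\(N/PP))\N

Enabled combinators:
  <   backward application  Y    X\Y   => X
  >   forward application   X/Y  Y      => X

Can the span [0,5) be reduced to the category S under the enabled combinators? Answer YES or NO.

YES

[0,5] S   <
  [0,1] "a" : N/PP
  [1,5] S\(N/PP)   <
    [1,4] N   >
      [1,2] "heard" : N/NP
      [2,4] NP   <
        [2,3] "read" : PP
        [3,4] "here" : NP\PP
    [4,5] "city" : (S\(N/PP))\N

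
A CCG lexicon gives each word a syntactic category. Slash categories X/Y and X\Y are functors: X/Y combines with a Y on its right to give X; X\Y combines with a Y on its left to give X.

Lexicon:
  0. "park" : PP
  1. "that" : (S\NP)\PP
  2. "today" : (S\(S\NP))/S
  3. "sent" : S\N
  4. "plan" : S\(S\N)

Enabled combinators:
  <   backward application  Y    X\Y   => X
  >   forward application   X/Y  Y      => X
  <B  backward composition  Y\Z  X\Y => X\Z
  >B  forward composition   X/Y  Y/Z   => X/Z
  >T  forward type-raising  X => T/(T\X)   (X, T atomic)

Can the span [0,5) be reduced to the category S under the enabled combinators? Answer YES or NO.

YES

[0,5] S   <
  [0,2] S\NP   <
    [0,1] "park" : PP
    [1,2] "that" : (S\NP)\PP
  [2,5] S\(S\NP)   >
    [2,3] "today" : (S\(S\NP))/S
    [3,5] S   <
      [3,4] "sent" : S\N
      [4,5] "plan" : S\(S\N)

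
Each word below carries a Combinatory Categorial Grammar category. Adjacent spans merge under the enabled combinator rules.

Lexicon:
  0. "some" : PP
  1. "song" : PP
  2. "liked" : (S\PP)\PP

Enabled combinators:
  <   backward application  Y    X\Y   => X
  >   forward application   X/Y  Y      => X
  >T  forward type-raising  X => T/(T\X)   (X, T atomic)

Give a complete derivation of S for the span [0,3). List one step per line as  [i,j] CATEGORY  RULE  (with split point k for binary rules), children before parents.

[0,1] PP  lex  "some"
[1,2] PP  lex  "song"
[2,3] (S\PP)\PP  lex  "liked"
[1,3] S\PP  <  k=2
[0,3] S  <  k=1

[0,3] S   <
  [0,1] "some" : PP
  [1,3] S\PP   <
    [1,2] "song" : PP
    [2,3] "liked" : (S\PP)\PP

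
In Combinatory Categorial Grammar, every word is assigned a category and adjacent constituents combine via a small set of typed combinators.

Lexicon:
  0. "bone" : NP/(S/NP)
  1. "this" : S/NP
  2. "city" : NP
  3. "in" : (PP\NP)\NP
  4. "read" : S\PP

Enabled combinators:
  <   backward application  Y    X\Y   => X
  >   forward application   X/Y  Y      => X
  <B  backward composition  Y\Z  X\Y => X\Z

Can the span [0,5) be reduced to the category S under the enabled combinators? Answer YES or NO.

YES

[0,5] S   <
  [0,2] NP   >
    [0,1] "bone" : NP/(S/NP)
    [1,2] "this" : S/NP
  [2,5] S\NP   <B
    [2,4] PP\NP   <
      [2,3] "city" : NP
      [3,4] "in" : (PP\NP)\NP
    [4,5] "read" : S\PP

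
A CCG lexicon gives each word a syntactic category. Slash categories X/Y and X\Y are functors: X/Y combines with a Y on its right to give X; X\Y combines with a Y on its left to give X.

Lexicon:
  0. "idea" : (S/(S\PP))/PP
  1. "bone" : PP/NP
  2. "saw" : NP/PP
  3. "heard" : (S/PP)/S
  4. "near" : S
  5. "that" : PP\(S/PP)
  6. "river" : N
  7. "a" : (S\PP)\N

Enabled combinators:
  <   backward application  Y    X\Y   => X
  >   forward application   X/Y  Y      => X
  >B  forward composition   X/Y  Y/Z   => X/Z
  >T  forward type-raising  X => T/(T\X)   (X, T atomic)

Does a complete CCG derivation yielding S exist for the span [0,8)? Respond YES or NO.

[0,8] S   >
  [0,6] S/(S\PP)   >
    [0,1] "idea" : (S/(S\PP))/PP
    [1,6] PP   >
      [1,2] "bone" : PP/NP
      [2,6] NP   >
        [2,3] "saw" : NP/PP
        [3,6] PP   <
          [3,5] S/PP   >
            [3,4] "heard" : (S/PP)/S
            [4,5] "near" : S
          [5,6] "that" : PP\(S/PP)
  [6,8] S\PP   <
    [6,7] "river" : N
    [7,8] "a" : (S\PP)\N

YES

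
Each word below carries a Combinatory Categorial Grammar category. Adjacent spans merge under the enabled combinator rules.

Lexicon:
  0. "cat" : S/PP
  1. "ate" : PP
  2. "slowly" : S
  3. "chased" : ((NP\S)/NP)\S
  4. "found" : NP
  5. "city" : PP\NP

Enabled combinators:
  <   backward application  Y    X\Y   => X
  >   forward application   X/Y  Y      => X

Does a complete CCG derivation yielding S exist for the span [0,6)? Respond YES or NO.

NO

S/PP PP S ((NP\S)/NP)\S NP PP\NP
CKY chart[0,6] = {PP}; S ∉ chart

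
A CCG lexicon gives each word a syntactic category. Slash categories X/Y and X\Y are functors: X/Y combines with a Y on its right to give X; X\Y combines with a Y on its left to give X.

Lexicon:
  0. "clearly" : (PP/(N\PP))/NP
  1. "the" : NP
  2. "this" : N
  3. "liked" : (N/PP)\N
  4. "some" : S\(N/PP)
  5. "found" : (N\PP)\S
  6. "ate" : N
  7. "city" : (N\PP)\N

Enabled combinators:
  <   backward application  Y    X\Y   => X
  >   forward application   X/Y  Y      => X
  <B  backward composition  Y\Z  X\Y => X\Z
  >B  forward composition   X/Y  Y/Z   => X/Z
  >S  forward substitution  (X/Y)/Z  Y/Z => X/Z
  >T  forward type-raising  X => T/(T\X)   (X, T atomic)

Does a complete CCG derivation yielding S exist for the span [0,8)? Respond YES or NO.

NO

(PP/(N\PP))/NP NP N (N/PP)\N S\(N/PP) (N\PP)\S N (N\PP)\N
CKY chart[0,8] = {N, N/(N\N), NP/(NP\N), PP/(PP\N), S/(S\N)}; S ∉ chart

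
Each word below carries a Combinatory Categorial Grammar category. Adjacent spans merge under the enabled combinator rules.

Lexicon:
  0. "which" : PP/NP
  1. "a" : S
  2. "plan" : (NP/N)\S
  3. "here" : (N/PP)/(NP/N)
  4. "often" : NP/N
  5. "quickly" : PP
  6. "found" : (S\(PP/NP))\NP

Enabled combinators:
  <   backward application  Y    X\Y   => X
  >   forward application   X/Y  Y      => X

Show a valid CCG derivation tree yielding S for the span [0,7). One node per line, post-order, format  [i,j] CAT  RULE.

[0,1] PP/NP  lex  "which"
[1,2] S  lex  "a"
[2,3] (NP/N)\S  lex  "plan"
[1,3] NP/N  <  k=2
[3,4] (N/PP)/(NP/N)  lex  "here"
[4,5] NP/N  lex  "often"
[3,5] N/PP  >  k=4
[5,6] PP  lex  "quickly"
[3,6] N  >  k=5
[1,6] NP  >  k=3
[6,7] (S\(PP/NP))\NP  lex  "found"
[1,7] S\(PP/NP)  <  k=6
[0,7] S  <  k=1

[0,7] S   <
  [0,1] "which" : PP/NP
  [1,7] S\(PP/NP)   <
    [1,6] NP   >
      [1,3] NP/N   <
        [1,2] "a" : S
        [2,3] "plan" : (NP/N)\S
      [3,6] N   >
        [3,5] N/PP   >
          [3,4] "here" : (N/PP)/(NP/N)
          [4,5] "often" : NP/N
        [5,6] "quickly" : PP
    [6,7] "found" : (S\(PP/NP))\NP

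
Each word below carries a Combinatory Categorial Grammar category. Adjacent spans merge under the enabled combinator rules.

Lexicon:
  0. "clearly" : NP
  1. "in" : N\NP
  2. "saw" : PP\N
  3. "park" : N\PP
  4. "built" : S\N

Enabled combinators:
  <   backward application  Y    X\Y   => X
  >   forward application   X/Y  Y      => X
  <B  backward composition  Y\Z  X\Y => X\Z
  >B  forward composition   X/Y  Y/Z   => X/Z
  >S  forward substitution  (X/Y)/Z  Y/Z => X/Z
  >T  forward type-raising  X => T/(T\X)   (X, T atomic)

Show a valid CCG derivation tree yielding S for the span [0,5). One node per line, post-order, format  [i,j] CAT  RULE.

[0,5] S   >
  [0,1] S/(S\NP)   >T
    [0,1] "clearly" : NP
  [1,5] S\NP   <B
    [1,3] PP\NP   <B
      [1,2] "in" : N\NP
      [2,3] "saw" : PP\N
    [3,5] S\PP   <B
      [3,4] "park" : N\PP
      [4,5] "built" : S\N

[0,1] NP  lex  "clearly"
[0,1] S/(S\NP)  >T
[1,2] N\NP  lex  "in"
[2,3] PP\N  lex  "saw"
[1,3] PP\NP  <B  k=2
[3,4] N\PP  lex  "park"
[4,5] S\N  lex  "built"
[3,5] S\PP  <B  k=4
[1,5] S\NP  <B  k=3
[0,5] S  >  k=1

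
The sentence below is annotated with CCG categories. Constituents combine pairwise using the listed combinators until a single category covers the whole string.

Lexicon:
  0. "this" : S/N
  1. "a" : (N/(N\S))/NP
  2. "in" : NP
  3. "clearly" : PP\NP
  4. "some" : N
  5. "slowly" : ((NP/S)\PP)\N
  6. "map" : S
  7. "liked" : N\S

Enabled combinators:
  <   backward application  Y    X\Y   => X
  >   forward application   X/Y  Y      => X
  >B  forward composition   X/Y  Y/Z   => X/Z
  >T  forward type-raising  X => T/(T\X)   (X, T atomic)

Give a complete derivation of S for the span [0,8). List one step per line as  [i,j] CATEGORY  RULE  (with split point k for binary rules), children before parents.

[0,1] S/N  lex  "this"
[1,2] (N/(N\S))/NP  lex  "a"
[2,3] NP  lex  "in"
[3,4] PP\NP  lex  "clearly"
[2,4] PP  <  k=3
[4,5] N  lex  "some"
[5,6] ((NP/S)\PP)\N  lex  "slowly"
[4,6] (NP/S)\PP  <  k=5
[2,6] NP/S  <  k=4
[6,7] S  lex  "map"
[2,7] NP  >  k=6
[1,7] N/(N\S)  >  k=2
[7,8] N\S  lex  "liked"
[1,8] N  >  k=7
[0,8] S  >  k=1

[0,8] S   >
  [0,1] "this" : S/N
  [1,8] N   >
    [1,7] N/(N\S)   >
      [1,2] "a" : (N/(N\S))/NP
      [2,7] NP   >
        [2,6] NP/S   <
          [2,4] PP   <
            [2,3] "in" : NP
            [3,4] "clearly" : PP\NP
          [4,6] (NP/S)\PP   <
            [4,5] "some" : N
            [5,6] "slowly" : ((NP/S)\PP)\N
        [6,7] "map" : S
    [7,8] "liked" : N\S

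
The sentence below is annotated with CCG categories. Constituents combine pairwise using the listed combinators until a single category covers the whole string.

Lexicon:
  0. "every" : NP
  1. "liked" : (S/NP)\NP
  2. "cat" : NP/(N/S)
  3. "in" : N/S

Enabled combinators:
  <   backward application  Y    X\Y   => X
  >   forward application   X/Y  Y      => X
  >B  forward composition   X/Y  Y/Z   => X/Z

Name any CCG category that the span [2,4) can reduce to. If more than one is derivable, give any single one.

NP

[0,4] S   >
  [0,2] S/NP   <
    [0,1] "every" : NP
    [1,2] "liked" : (S/NP)\NP
  [2,4] NP   >
    [2,3] "cat" : NP/(N/S)
    [3,4] "in" : N/S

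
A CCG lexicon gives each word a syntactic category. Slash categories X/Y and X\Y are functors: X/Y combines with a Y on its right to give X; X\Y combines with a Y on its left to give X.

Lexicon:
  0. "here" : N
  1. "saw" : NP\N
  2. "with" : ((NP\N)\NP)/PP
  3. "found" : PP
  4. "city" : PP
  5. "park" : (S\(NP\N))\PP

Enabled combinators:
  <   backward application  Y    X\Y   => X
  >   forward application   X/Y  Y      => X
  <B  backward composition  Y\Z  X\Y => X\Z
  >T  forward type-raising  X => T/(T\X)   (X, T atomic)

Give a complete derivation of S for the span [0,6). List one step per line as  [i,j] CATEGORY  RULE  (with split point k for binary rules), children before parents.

[0,6] S   <
  [0,1] "here" : N
  [1,6] S\N   <B
    [1,2] "saw" : NP\N
    [2,6] S\NP   <B
      [2,4] (NP\N)\NP   >
        [2,3] "with" : ((NP\N)\NP)/PP
        [3,4] "found" : PP
      [4,6] S\(NP\N)   <
        [4,5] "city" : PP
        [5,6] "park" : (S\(NP\N))\PP

[0,1] N  lex  "here"
[1,2] NP\N  lex  "saw"
[2,3] ((NP\N)\NP)/PP  lex  "with"
[3,4] PP  lex  "found"
[2,4] (NP\N)\NP  >  k=3
[4,5] PP  lex  "city"
[5,6] (S\(NP\N))\PP  lex  "park"
[4,6] S\(NP\N)  <  k=5
[2,6] S\NP  <B  k=4
[1,6] S\N  <B  k=2
[0,6] S  <  k=1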